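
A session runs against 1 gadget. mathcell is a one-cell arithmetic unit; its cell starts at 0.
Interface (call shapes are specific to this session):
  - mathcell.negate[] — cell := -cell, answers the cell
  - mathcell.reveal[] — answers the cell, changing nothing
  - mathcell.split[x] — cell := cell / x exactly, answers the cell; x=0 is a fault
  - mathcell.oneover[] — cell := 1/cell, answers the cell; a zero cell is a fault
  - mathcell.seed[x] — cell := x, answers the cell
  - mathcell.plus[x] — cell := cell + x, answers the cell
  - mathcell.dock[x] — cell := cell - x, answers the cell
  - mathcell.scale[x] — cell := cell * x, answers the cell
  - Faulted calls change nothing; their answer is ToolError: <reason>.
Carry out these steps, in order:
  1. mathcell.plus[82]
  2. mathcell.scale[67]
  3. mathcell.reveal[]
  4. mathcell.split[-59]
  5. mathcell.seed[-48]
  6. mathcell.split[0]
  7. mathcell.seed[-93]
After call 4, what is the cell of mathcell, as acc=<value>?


Answer: acc=-5494/59

Derivation:
-- mathcell.plus(x='82') -> 82
-- mathcell.scale(x='67') -> 5494
-- mathcell.reveal() -> 5494
-- mathcell.split(x='-59') -> -5494/59
-- mathcell.seed(x='-48') -> -48
-- mathcell.split(x='0') -> ToolError: division by zero
-- mathcell.seed(x='-93') -> -93


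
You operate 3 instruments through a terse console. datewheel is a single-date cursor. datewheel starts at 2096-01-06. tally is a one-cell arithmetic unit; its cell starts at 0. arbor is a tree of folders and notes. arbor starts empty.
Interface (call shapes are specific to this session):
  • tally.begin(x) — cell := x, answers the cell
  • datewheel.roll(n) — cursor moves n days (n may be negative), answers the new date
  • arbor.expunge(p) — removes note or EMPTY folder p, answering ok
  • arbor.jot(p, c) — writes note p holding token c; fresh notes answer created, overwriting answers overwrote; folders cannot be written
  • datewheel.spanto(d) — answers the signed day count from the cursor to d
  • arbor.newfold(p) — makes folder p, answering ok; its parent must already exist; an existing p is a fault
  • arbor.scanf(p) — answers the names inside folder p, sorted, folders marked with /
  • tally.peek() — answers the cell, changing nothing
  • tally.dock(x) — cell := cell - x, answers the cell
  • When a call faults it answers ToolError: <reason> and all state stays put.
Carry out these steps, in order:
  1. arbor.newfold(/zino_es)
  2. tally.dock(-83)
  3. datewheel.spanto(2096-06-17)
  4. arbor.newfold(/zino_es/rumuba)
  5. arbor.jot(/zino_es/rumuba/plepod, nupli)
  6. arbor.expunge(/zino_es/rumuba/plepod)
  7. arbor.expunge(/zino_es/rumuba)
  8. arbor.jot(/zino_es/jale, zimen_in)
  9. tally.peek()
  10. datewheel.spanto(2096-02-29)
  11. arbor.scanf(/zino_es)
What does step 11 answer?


Answer: [jale]

Derivation:
·→ arbor.newfold(p: /zino_es)
·← ok
·→ tally.dock(x: -83)
·← 83
·→ datewheel.spanto(d: 2096-06-17)
·← 163
·→ arbor.newfold(p: /zino_es/rumuba)
·← ok
·→ arbor.jot(p: /zino_es/rumuba/plepod, c: nupli)
·← created
·→ arbor.expunge(p: /zino_es/rumuba/plepod)
·← ok
·→ arbor.expunge(p: /zino_es/rumuba)
·← ok
·→ arbor.jot(p: /zino_es/jale, c: zimen_in)
·← created
·→ tally.peek()
·← 83
·→ datewheel.spanto(d: 2096-02-29)
·← 54
·→ arbor.scanf(p: /zino_es)
·← [jale]


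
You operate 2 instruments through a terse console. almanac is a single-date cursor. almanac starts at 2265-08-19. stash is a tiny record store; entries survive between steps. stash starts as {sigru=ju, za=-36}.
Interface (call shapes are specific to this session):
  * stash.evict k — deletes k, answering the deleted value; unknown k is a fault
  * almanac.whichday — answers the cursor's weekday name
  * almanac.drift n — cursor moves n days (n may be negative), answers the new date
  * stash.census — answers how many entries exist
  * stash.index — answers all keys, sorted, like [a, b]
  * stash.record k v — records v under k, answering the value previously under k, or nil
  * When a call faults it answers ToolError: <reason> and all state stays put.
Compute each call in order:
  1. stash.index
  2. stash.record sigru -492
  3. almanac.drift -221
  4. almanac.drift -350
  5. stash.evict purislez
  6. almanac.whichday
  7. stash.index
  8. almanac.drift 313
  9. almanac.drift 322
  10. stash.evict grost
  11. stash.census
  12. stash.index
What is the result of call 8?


Answer: 2264-12-04

Derivation:
Then stash.index, and get [sigru, za].
I invoke stash.record with k: sigru, v: -492, and see ju.
I call almanac.drift with n: -221, and observe 2265-01-10.
Calling almanac.drift with n: -350, → 2264-01-26.
I use stash.evict with k: purislez, — result: ToolError: no such key purislez.
Then almanac.whichday, and observe Tuesday.
Next I call stash.index(), giving [sigru, za].
I invoke almanac.drift with n: 313: 2264-12-04.
Calling almanac.drift with n: 322, and observe 2265-10-22.
Invoking stash.evict with k: grost, and observe ToolError: no such key grost.
Next I call stash.census: 2.
I use stash.index, → [sigru, za].


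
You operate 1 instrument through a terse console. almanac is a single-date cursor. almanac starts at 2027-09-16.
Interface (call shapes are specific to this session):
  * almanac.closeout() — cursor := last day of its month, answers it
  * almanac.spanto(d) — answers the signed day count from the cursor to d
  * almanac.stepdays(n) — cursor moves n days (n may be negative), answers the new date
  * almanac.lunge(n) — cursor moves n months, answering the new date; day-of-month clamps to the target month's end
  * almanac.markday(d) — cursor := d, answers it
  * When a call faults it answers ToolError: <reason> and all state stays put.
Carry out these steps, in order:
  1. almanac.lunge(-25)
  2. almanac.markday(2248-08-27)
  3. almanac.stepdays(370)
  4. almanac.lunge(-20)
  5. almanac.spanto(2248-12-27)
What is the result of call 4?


Answer: 2248-01-01

Derivation:
> almanac.lunge n→-25
  2025-08-16
> almanac.markday d→2248-08-27
  2248-08-27
> almanac.stepdays n→370
  2249-09-01
> almanac.lunge n→-20
  2248-01-01
> almanac.spanto d→2248-12-27
  361


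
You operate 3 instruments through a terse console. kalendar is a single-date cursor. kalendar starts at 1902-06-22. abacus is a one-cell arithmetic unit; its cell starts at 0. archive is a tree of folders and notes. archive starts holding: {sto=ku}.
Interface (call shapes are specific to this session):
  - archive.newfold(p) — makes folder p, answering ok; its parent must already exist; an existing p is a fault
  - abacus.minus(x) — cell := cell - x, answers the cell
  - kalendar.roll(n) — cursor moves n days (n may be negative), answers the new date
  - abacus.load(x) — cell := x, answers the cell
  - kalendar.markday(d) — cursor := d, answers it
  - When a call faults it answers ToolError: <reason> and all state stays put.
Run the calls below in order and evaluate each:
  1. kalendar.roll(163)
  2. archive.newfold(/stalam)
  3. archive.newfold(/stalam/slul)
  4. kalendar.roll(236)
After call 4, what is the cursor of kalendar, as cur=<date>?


$ kalendar.roll n: 163
= 1902-12-02
$ archive.newfold p: /stalam
= ok
$ archive.newfold p: /stalam/slul
= ok
$ kalendar.roll n: 236
= 1903-07-26

Answer: cur=1903-07-26


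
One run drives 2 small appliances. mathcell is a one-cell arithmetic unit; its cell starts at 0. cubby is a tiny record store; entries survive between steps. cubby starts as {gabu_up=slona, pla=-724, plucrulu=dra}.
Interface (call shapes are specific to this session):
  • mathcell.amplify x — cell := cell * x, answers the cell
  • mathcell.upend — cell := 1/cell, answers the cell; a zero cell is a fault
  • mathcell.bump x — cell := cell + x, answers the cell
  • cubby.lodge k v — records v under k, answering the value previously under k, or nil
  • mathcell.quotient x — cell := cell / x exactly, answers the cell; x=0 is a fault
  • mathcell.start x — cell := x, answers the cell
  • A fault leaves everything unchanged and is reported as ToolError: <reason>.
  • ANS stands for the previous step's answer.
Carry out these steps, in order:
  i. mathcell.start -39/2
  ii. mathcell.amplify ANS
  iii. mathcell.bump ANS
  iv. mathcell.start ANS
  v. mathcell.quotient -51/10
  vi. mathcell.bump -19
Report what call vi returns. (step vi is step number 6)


Answer: -2858/17

Derivation:
Step: mathcell.start[x='-39/2']
Result: -39/2
Step: mathcell.amplify[x='ANS']
Result: 1521/4
Step: mathcell.bump[x='ANS']
Result: 1521/2
Step: mathcell.start[x='ANS']
Result: 1521/2
Step: mathcell.quotient[x='-51/10']
Result: -2535/17
Step: mathcell.bump[x='-19']
Result: -2858/17


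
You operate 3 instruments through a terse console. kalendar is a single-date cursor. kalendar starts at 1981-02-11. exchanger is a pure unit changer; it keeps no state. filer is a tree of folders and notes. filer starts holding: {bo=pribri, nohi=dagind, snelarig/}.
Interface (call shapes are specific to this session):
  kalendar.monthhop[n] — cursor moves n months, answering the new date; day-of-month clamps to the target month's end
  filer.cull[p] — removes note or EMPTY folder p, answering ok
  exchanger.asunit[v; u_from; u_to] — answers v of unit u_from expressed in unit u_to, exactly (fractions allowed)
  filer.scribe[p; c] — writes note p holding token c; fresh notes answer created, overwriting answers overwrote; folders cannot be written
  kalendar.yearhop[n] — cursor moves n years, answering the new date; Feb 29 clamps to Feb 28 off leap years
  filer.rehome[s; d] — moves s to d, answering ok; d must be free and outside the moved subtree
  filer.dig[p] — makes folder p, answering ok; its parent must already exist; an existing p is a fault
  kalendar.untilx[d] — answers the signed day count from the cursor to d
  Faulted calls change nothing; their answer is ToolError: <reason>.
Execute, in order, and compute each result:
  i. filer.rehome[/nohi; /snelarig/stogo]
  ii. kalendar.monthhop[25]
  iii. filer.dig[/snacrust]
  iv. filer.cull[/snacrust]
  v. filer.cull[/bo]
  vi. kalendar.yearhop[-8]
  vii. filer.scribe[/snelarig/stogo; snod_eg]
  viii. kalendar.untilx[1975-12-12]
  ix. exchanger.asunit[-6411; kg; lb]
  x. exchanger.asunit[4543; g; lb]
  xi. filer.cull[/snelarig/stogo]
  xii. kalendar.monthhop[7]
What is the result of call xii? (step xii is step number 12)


Answer: 1975-10-11

Derivation:
==> filer.rehome(s→/nohi, d→/snelarig/stogo)
<== ok
==> kalendar.monthhop(n→25)
<== 1983-03-11
==> filer.dig(p→/snacrust)
<== ok
==> filer.cull(p→/snacrust)
<== ok
==> filer.cull(p→/bo)
<== ok
==> kalendar.yearhop(n→-8)
<== 1975-03-11
==> filer.scribe(p→/snelarig/stogo, c→snod_eg)
<== overwrote
==> kalendar.untilx(d→1975-12-12)
<== 276
==> exchanger.asunit(v→-6411, u_from→kg, u_to→lb)
<== -641100000000/45359237
==> exchanger.asunit(v→4543, u_from→g, u_to→lb)
<== 5900000/589081
==> filer.cull(p→/snelarig/stogo)
<== ok
==> kalendar.monthhop(n→7)
<== 1975-10-11


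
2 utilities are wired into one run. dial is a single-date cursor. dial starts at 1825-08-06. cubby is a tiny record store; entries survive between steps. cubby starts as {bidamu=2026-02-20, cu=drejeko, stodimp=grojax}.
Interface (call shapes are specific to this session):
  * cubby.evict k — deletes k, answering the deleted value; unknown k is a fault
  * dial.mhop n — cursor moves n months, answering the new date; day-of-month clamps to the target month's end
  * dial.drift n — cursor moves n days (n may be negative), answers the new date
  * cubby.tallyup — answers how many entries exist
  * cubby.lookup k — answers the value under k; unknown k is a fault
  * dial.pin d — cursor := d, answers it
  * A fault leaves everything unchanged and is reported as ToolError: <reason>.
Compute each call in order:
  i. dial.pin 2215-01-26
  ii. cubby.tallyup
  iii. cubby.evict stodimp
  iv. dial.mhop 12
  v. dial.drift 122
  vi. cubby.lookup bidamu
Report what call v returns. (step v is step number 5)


Answer: 2216-05-27

Derivation:
Calling dial.pin(d=2215-01-26): 2215-01-26.
Using cubby.tallyup, giving 3.
Invoking cubby.evict(k=stodimp), which returns grojax.
Now I run dial.mhop(n=12), and see 2216-01-26.
Now I run dial.drift(n=122), giving 2216-05-27.
Using cubby.lookup(k=bidamu), giving 2026-02-20.


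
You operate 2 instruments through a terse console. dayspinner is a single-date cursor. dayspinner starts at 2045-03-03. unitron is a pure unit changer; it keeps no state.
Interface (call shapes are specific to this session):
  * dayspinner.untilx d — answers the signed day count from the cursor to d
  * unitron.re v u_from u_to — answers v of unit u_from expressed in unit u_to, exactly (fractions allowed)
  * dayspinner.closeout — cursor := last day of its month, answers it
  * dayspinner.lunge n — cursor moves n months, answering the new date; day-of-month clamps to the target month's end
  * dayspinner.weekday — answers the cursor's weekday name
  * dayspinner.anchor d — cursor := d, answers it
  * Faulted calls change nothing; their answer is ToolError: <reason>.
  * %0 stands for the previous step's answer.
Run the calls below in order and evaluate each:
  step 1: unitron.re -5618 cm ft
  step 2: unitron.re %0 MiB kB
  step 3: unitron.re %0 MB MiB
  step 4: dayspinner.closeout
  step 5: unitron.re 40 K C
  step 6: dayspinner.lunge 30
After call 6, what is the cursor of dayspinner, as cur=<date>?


Do: unitron.re[v=-5618; u_from=cm; u_to=ft]
See: -70225/381
Do: unitron.re[v=%0; u_from=MiB; u_to=kB]
See: -368181248/1905
Do: unitron.re[v=%0; u_from=MB; u_to=MiB]
See: -70225000/381
Do: dayspinner.closeout[]
See: 2045-03-31
Do: unitron.re[v=40; u_from=K; u_to=C]
See: -4663/20
Do: dayspinner.lunge[n=30]
See: 2047-09-30

Answer: cur=2047-09-30


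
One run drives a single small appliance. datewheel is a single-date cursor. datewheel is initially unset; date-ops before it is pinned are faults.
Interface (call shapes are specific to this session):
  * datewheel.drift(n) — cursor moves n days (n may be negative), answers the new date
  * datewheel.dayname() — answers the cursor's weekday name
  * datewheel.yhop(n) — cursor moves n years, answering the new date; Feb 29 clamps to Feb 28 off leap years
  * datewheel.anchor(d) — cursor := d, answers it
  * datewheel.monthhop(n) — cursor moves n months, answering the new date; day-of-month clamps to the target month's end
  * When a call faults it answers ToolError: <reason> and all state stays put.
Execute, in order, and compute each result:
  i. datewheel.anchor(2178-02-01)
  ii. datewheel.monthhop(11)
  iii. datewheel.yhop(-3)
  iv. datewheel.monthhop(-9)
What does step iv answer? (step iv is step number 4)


Answer: 2175-04-01

Derivation:
Next I call datewheel.anchor using d=2178-02-01: 2178-02-01.
Then datewheel.monthhop using n=11, yielding 2179-01-01.
I try datewheel.yhop using n=-3, and observe 2176-01-01.
I call datewheel.monthhop using n=-9, and see 2175-04-01.


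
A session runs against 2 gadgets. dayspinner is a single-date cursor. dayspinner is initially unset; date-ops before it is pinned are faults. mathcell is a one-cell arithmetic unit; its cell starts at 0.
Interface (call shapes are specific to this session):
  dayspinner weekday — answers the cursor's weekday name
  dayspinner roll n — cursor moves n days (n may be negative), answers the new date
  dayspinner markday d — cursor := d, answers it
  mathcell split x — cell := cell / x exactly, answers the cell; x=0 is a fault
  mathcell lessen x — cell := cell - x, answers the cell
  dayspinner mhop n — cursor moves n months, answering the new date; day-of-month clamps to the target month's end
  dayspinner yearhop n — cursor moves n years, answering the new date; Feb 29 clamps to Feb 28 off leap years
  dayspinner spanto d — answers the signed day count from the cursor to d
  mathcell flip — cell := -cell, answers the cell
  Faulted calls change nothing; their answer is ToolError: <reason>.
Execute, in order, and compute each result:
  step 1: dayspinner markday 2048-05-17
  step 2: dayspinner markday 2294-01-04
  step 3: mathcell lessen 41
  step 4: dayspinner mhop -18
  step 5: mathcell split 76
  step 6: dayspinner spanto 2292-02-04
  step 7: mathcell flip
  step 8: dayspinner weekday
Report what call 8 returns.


Answer: Monday

Derivation:
! dayspinner markday(d: 2048-05-17) == 2048-05-17
! dayspinner markday(d: 2294-01-04) == 2294-01-04
! mathcell lessen(x: 41) == -41
! dayspinner mhop(n: -18) == 2292-07-04
! mathcell split(x: 76) == -41/76
! dayspinner spanto(d: 2292-02-04) == -151
! mathcell flip() == 41/76
! dayspinner weekday() == Monday


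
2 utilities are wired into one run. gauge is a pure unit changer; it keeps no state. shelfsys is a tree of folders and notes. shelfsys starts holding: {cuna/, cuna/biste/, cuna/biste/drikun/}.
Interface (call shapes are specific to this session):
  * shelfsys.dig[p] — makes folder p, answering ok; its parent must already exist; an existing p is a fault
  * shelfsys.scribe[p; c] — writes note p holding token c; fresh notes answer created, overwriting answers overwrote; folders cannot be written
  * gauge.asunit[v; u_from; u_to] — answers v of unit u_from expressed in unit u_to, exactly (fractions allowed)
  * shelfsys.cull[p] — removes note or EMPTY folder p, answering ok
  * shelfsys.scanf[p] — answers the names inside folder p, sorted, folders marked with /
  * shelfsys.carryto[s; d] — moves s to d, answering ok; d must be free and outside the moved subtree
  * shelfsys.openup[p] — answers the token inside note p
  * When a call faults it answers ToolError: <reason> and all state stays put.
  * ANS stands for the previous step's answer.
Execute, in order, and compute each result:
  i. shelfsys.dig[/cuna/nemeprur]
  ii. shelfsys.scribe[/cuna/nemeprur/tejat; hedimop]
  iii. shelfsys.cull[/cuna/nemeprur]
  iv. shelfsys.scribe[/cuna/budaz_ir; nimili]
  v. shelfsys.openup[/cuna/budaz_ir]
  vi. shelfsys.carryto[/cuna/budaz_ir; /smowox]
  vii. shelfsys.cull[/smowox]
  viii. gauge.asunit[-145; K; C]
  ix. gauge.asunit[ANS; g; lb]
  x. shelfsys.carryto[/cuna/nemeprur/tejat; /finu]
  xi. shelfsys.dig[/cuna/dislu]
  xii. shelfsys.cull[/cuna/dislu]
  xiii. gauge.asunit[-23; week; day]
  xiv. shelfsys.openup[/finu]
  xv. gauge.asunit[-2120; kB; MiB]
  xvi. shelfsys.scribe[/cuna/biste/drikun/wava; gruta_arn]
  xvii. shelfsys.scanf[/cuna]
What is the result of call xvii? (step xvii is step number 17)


% 1. shelfsys.dig(p=/cuna/nemeprur) -> ok
% 2. shelfsys.scribe(p=/cuna/nemeprur/tejat, c=hedimop) -> created
% 3. shelfsys.cull(p=/cuna/nemeprur) -> ToolError: not empty
% 4. shelfsys.scribe(p=/cuna/budaz_ir, c=nimili) -> created
% 5. shelfsys.openup(p=/cuna/budaz_ir) -> nimili
% 6. shelfsys.carryto(s=/cuna/budaz_ir, d=/smowox) -> ok
% 7. shelfsys.cull(p=/smowox) -> ok
% 8. gauge.asunit(v=-145, u_from=K, u_to=C) -> -8363/20
% 9. gauge.asunit(v=ANS, u_from=g, u_to=lb) -> -41815000/45359237
% 10. shelfsys.carryto(s=/cuna/nemeprur/tejat, d=/finu) -> ok
% 11. shelfsys.dig(p=/cuna/dislu) -> ok
% 12. shelfsys.cull(p=/cuna/dislu) -> ok
% 13. gauge.asunit(v=-23, u_from=week, u_to=day) -> -161
% 14. shelfsys.openup(p=/finu) -> hedimop
% 15. gauge.asunit(v=-2120, u_from=kB, u_to=MiB) -> -33125/16384
% 16. shelfsys.scribe(p=/cuna/biste/drikun/wava, c=gruta_arn) -> created
% 17. shelfsys.scanf(p=/cuna) -> [biste/, nemeprur/]

Answer: [biste/, nemeprur/]


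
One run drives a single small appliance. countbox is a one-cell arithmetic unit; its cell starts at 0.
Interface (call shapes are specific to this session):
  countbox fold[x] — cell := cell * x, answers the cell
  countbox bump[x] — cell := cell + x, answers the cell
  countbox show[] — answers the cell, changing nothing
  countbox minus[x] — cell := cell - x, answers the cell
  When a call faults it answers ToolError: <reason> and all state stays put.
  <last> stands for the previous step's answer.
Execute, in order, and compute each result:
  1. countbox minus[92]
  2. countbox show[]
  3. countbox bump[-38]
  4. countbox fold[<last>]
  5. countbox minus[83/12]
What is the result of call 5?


Now I run countbox minus(x='92'), → -92.
I run countbox show, → -92.
Calling countbox bump(x='-38'), and get -130.
Invoking countbox fold(x='<last>'): 16900.
Invoking countbox minus(x='83/12'), which returns 202717/12.

Answer: 202717/12


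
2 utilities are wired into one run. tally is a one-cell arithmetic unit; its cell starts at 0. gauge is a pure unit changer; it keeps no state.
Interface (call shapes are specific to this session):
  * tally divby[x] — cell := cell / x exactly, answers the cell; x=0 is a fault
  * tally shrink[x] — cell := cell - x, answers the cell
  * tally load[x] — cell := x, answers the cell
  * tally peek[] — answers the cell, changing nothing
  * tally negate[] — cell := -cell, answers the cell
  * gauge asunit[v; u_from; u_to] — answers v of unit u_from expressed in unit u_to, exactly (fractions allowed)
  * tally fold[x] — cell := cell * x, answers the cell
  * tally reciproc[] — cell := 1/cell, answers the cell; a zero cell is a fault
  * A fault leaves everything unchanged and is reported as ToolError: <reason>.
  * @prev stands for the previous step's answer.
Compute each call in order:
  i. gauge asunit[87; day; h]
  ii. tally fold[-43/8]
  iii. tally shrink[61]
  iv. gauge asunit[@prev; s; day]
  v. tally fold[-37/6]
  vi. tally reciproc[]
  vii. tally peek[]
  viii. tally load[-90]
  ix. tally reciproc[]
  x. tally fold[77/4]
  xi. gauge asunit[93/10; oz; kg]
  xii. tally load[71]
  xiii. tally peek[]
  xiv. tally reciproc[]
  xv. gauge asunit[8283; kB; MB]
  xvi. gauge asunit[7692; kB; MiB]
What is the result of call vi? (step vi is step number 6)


Answer: 6/2257

Derivation:
>>> gauge asunit 87 day h
[out] 2088
>>> tally fold -43/8
[out] 0
>>> tally shrink 61
[out] -61
>>> gauge asunit @prev s day
[out] -61/86400
>>> tally fold -37/6
[out] 2257/6
>>> tally reciproc
[out] 6/2257
>>> tally peek
[out] 6/2257
>>> tally load -90
[out] -90
>>> tally reciproc
[out] -1/90
>>> tally fold 77/4
[out] -77/360
>>> gauge asunit 93/10 oz kg
[out] 4218409041/16000000000
>>> tally load 71
[out] 71
>>> tally peek
[out] 71
>>> tally reciproc
[out] 1/71
>>> gauge asunit 8283 kB MB
[out] 8283/1000
>>> gauge asunit 7692 kB MiB
[out] 240375/32768


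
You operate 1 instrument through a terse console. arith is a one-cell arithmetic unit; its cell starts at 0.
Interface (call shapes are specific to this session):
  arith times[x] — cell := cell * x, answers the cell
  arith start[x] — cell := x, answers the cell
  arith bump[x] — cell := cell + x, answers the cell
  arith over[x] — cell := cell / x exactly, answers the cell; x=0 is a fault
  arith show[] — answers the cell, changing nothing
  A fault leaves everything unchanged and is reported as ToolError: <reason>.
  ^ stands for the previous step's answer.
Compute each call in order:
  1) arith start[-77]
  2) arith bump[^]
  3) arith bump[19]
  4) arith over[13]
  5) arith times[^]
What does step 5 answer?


% arith start x=-77
= -77
% arith bump x=^
= -154
% arith bump x=19
= -135
% arith over x=13
= -135/13
% arith times x=^
= 18225/169

Answer: 18225/169


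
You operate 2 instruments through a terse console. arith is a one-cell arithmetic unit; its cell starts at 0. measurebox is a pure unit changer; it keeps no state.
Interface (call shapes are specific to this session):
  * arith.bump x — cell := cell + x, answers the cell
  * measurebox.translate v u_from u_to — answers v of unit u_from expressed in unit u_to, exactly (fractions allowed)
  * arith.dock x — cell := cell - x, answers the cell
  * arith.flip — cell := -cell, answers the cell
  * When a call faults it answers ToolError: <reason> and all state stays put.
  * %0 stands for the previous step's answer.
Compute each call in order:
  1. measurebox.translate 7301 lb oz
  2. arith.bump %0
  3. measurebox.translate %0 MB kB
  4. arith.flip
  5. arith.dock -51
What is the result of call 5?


Answer: -116765

Derivation:
Now I run measurebox.translate with v: 7301, u_from: lb, u_to: oz, giving 116816.
Using arith.bump with x: %0, and get 116816.
Using measurebox.translate with v: %0, u_from: MB, u_to: kB, — result: 116816000.
I run arith.flip(), yielding -116816.
I run arith.dock with x: -51, and observe -116765.


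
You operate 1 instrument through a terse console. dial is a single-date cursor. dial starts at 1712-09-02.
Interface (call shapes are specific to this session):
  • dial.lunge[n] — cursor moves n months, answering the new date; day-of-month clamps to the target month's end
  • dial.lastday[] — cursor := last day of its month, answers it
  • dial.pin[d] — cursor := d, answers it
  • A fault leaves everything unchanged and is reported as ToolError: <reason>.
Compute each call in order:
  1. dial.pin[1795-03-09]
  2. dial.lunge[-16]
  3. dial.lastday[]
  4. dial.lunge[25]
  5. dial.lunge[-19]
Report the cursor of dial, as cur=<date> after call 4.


Answer: cur=1795-12-30

Derivation:
! 1. dial.pin(d=1795-03-09) ~> 1795-03-09
! 2. dial.lunge(n=-16) ~> 1793-11-09
! 3. dial.lastday() ~> 1793-11-30
! 4. dial.lunge(n=25) ~> 1795-12-30
! 5. dial.lunge(n=-19) ~> 1794-05-30


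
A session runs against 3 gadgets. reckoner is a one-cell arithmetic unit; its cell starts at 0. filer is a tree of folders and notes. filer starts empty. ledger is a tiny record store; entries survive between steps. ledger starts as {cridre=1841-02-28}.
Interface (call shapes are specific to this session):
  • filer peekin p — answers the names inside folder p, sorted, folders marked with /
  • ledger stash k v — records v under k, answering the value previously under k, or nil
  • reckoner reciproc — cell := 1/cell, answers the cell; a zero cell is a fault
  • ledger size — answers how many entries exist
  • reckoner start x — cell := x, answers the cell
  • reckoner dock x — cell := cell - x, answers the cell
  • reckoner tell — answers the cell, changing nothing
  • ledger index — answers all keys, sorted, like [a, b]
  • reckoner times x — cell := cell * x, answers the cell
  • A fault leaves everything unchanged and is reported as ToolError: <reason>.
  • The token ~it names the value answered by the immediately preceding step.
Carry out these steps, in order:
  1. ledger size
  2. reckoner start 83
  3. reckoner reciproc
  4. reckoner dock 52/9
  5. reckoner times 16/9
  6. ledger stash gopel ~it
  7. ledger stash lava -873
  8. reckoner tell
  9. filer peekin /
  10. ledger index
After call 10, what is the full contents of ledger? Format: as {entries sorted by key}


Answer: {cridre=1841-02-28, gopel=-68912/6723, lava=-873}

Derivation:
·→ ledger size()
·← 1
·→ reckoner start(x=83)
·← 83
·→ reckoner reciproc()
·← 1/83
·→ reckoner dock(x=52/9)
·← -4307/747
·→ reckoner times(x=16/9)
·← -68912/6723
·→ ledger stash(k=gopel, v=~it)
·← nil
·→ ledger stash(k=lava, v=-873)
·← nil
·→ reckoner tell()
·← -68912/6723
·→ filer peekin(p=/)
·← []
·→ ledger index()
·← [cridre, gopel, lava]


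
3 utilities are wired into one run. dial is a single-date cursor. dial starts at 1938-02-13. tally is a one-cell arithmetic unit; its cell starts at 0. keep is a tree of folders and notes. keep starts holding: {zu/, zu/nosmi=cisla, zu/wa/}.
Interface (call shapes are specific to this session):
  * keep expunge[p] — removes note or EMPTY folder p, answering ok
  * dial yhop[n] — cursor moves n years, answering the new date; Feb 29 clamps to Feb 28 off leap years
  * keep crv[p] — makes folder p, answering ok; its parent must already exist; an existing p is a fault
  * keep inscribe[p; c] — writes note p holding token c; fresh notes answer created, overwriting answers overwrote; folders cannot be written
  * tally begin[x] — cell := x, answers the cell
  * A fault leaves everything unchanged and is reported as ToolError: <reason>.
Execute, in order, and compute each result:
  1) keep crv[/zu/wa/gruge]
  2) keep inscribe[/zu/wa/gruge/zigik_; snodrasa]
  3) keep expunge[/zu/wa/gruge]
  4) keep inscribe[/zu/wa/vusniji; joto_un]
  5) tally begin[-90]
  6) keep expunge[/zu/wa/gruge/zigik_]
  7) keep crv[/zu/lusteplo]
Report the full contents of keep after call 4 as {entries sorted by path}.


>>> keep crv p='/zu/wa/gruge'
= ok
>>> keep inscribe p='/zu/wa/gruge/zigik_' c='snodrasa'
= created
>>> keep expunge p='/zu/wa/gruge'
= ToolError: not empty
>>> keep inscribe p='/zu/wa/vusniji' c='joto_un'
= created
>>> tally begin x='-90'
= -90
>>> keep expunge p='/zu/wa/gruge/zigik_'
= ok
>>> keep crv p='/zu/lusteplo'
= ok

Answer: {zu/, zu/nosmi=cisla, zu/wa/, zu/wa/gruge/, zu/wa/gruge/zigik_=snodrasa, zu/wa/vusniji=joto_un}


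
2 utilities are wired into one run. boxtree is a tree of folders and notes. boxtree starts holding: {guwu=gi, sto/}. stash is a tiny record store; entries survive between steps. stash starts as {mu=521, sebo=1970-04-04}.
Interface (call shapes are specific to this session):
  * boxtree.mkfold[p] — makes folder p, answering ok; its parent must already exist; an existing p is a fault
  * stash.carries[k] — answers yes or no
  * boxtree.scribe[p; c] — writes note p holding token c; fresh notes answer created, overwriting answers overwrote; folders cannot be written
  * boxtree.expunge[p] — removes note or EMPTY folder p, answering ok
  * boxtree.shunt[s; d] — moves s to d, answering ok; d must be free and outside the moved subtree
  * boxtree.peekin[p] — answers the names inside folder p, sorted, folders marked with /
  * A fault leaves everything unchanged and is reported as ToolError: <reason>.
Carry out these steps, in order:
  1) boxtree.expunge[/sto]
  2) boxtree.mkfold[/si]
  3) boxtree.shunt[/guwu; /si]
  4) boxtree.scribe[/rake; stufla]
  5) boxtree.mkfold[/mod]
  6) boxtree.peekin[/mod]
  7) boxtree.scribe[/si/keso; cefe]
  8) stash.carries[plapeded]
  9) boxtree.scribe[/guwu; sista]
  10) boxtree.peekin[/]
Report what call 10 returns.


Answer: [guwu, mod/, rake, si/]

Derivation:
-- 1. expunge(p=/sto) => ok
-- 2. mkfold(p=/si) => ok
-- 3. shunt(s=/guwu, d=/si) => ToolError: exists
-- 4. scribe(p=/rake, c=stufla) => created
-- 5. mkfold(p=/mod) => ok
-- 6. peekin(p=/mod) => []
-- 7. scribe(p=/si/keso, c=cefe) => created
-- 8. carries(k=plapeded) => no
-- 9. scribe(p=/guwu, c=sista) => overwrote
-- 10. peekin(p=/) => [guwu, mod/, rake, si/]


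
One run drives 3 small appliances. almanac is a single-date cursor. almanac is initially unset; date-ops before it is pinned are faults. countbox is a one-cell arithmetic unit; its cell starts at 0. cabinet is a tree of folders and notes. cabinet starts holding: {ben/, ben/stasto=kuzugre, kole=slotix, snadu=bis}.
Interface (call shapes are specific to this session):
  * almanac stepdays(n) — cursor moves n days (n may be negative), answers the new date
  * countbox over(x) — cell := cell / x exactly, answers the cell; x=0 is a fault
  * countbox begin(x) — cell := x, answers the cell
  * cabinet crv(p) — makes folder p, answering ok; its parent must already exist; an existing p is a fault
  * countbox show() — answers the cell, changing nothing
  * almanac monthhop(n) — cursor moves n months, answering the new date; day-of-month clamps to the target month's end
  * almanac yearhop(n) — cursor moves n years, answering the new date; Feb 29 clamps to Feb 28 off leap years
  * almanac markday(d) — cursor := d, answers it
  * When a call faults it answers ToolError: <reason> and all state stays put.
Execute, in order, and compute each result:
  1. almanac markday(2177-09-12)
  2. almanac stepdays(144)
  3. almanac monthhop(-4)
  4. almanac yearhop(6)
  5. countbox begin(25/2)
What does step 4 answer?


Answer: 2183-10-03

Derivation:
Do: almanac markday[d: 2177-09-12]
See: 2177-09-12
Do: almanac stepdays[n: 144]
See: 2178-02-03
Do: almanac monthhop[n: -4]
See: 2177-10-03
Do: almanac yearhop[n: 6]
See: 2183-10-03
Do: countbox begin[x: 25/2]
See: 25/2


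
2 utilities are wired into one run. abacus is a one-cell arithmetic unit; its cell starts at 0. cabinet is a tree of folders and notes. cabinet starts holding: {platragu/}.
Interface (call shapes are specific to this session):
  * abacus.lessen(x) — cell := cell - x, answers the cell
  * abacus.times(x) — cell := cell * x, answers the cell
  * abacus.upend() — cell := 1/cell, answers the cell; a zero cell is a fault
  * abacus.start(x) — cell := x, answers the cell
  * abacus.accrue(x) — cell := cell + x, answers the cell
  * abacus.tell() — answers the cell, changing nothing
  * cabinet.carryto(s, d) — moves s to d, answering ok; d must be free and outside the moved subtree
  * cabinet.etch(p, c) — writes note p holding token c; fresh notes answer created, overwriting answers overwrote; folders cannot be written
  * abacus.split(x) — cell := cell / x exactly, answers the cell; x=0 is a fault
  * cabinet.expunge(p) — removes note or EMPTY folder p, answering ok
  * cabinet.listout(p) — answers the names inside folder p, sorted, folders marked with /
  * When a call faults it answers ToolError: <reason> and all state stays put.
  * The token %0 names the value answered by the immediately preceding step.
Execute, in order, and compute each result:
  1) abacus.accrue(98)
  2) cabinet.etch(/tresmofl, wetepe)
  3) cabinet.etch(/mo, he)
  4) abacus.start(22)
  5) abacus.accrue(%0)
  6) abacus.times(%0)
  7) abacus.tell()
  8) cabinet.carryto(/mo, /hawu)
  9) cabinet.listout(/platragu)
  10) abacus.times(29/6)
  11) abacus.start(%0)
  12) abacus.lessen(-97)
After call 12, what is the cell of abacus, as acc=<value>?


Answer: acc=28363/3

Derivation:
Step: abacus.accrue[x→98]
Result: 98
Step: cabinet.etch[p→/tresmofl; c→wetepe]
Result: created
Step: cabinet.etch[p→/mo; c→he]
Result: created
Step: abacus.start[x→22]
Result: 22
Step: abacus.accrue[x→%0]
Result: 44
Step: abacus.times[x→%0]
Result: 1936
Step: abacus.tell[]
Result: 1936
Step: cabinet.carryto[s→/mo; d→/hawu]
Result: ok
Step: cabinet.listout[p→/platragu]
Result: []
Step: abacus.times[x→29/6]
Result: 28072/3
Step: abacus.start[x→%0]
Result: 28072/3
Step: abacus.lessen[x→-97]
Result: 28363/3


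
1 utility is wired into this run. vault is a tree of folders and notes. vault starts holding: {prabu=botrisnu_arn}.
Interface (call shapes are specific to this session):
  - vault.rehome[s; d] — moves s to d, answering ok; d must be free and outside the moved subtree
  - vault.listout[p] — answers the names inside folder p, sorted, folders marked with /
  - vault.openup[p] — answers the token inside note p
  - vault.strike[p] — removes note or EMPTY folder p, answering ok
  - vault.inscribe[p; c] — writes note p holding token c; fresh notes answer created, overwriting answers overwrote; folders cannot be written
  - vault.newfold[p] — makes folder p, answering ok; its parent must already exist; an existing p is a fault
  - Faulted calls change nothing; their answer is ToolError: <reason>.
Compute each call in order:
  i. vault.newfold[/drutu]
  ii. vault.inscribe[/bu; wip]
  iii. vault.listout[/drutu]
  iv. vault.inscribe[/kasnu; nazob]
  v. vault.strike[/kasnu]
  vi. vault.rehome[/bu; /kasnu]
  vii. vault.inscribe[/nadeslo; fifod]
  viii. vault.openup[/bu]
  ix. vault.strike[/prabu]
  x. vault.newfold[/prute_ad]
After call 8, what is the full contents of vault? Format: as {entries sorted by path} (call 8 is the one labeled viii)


Answer: {drutu/, kasnu=wip, nadeslo=fifod, prabu=botrisnu_arn}

Derivation:
# 1. vault.newfold(p: /drutu) -> ok
# 2. vault.inscribe(p: /bu, c: wip) -> created
# 3. vault.listout(p: /drutu) -> []
# 4. vault.inscribe(p: /kasnu, c: nazob) -> created
# 5. vault.strike(p: /kasnu) -> ok
# 6. vault.rehome(s: /bu, d: /kasnu) -> ok
# 7. vault.inscribe(p: /nadeslo, c: fifod) -> created
# 8. vault.openup(p: /bu) -> ToolError: not found
# 9. vault.strike(p: /prabu) -> ok
# 10. vault.newfold(p: /prute_ad) -> ok


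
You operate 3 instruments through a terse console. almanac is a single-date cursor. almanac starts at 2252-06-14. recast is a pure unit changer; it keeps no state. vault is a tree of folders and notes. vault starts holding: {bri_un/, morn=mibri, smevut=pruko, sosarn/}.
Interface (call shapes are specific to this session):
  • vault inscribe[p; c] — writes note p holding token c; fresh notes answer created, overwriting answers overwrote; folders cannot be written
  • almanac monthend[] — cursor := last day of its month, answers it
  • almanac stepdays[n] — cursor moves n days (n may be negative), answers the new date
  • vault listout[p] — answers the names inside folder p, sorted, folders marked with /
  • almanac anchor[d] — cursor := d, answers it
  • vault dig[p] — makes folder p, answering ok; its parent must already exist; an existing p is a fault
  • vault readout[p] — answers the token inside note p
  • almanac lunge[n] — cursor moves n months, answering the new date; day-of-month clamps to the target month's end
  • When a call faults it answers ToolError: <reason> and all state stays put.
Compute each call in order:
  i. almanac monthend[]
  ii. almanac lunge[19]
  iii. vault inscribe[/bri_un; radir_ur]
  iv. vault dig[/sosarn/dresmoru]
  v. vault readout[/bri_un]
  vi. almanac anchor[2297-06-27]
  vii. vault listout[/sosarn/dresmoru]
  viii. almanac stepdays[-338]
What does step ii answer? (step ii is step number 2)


;; almanac monthend() => 2252-06-30
;; almanac lunge(n='19') => 2254-01-30
;; vault inscribe(p='/bri_un', c='radir_ur') => ToolError: is a directory
;; vault dig(p='/sosarn/dresmoru') => ok
;; vault readout(p='/bri_un') => ToolError: is a directory
;; almanac anchor(d='2297-06-27') => 2297-06-27
;; vault listout(p='/sosarn/dresmoru') => []
;; almanac stepdays(n='-338') => 2296-07-24

Answer: 2254-01-30


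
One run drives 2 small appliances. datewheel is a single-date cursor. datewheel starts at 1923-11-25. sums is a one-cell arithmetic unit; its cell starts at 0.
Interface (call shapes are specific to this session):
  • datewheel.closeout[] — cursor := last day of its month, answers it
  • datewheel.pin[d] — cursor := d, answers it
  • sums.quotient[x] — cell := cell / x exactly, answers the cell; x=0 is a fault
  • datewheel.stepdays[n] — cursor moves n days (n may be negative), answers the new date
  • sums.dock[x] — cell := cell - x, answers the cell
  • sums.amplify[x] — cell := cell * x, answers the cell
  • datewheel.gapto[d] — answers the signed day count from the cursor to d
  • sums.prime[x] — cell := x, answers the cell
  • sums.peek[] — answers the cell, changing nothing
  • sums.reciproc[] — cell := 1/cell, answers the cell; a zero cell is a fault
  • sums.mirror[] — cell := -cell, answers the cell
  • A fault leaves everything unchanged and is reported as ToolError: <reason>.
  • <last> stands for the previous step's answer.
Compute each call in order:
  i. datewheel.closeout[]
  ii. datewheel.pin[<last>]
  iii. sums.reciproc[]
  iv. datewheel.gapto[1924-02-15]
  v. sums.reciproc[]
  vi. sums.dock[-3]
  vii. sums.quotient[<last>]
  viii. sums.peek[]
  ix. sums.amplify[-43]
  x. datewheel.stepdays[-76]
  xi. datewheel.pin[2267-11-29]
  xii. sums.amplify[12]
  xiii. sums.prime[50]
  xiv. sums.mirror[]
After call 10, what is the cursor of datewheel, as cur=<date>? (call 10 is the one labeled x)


[in] datewheel.closeout
:: 1923-11-30
[in] datewheel.pin d='<last>'
:: 1923-11-30
[in] sums.reciproc
:: ToolError: reciprocal of zero
[in] datewheel.gapto d='1924-02-15'
:: 77
[in] sums.reciproc
:: ToolError: reciprocal of zero
[in] sums.dock x='-3'
:: 3
[in] sums.quotient x='<last>'
:: 1
[in] sums.peek
:: 1
[in] sums.amplify x='-43'
:: -43
[in] datewheel.stepdays n='-76'
:: 1923-09-15
[in] datewheel.pin d='2267-11-29'
:: 2267-11-29
[in] sums.amplify x='12'
:: -516
[in] sums.prime x='50'
:: 50
[in] sums.mirror
:: -50

Answer: cur=1923-09-15


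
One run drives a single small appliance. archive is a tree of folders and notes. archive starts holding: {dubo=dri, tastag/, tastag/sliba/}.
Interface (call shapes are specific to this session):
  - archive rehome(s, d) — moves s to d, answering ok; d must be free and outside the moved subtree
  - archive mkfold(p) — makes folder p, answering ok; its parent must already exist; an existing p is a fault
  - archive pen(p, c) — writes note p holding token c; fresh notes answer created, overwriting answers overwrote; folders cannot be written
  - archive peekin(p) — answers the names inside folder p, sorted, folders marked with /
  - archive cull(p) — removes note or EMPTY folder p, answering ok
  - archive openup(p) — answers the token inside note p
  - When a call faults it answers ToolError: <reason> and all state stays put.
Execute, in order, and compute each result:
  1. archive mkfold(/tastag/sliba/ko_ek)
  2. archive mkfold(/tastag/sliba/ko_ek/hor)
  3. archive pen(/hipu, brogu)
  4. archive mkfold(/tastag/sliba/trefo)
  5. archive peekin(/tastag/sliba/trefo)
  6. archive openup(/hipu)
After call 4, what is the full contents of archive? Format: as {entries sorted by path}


~$ archive mkfold /tastag/sliba/ko_ek
[out] ok
~$ archive mkfold /tastag/sliba/ko_ek/hor
[out] ok
~$ archive pen /hipu brogu
[out] created
~$ archive mkfold /tastag/sliba/trefo
[out] ok
~$ archive peekin /tastag/sliba/trefo
[out] []
~$ archive openup /hipu
[out] brogu

Answer: {dubo=dri, hipu=brogu, tastag/, tastag/sliba/, tastag/sliba/ko_ek/, tastag/sliba/ko_ek/hor/, tastag/sliba/trefo/}
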